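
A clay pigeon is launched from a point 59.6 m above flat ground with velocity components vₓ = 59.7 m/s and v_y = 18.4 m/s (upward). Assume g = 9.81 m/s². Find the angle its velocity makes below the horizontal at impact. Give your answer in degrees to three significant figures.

33.0°

Vertical motion (up positive, ground at y = 0): 4.905 t² − (18.40) t − 59.6 = 0, so t = (18.40 + √(18.40² + 2·9.81·59.6)) / 9.81 = (18.40 + 38.83) / 9.81 = 5.834 s.
At impact: v_y = v_y0 − g t = −38.83 m/s; vₓ = 59.70 m/s.
Angle below horizontal: arctan(|v_y|/vₓ) = arctan(38.83/59.70) = 33.04°.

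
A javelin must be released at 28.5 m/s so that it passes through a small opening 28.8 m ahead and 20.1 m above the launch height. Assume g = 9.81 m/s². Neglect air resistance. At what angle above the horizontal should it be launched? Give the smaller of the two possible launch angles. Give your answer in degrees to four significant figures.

46.98°

Trajectory: y = x tanθ − g x² (1 + tan²θ)/(2v₀²). With x = 28.8, y = 20.1, v₀ = 28.5, g = 9.81:
5.009 tan²θ − 28.8 tanθ + (25.11) = 0.
tanθ = [28.8 ± √(28.8² − 4 × 5.009 × (25.11))] / (2 × 5.009) = (28.8 ± 18.07) / 10.02, giving tanθ = 1.072 or 4.678.
θ = 46.98° or 77.93°; the smaller is 46.98°.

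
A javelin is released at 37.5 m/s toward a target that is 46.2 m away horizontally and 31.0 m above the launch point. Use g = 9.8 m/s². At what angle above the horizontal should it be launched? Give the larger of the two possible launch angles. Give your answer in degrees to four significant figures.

Trajectory: y = x tanθ − g x² (1 + tan²θ)/(2v₀²). With x = 46.2, y = 31.0, v₀ = 37.5, g = 9.80:
7.437 tan²θ − 46.2 tanθ + (38.44) = 0.
tanθ = [46.2 ± √(46.2² − 4 × 7.437 × (38.44))] / (2 × 7.437) = (46.2 ± 31.48) / 14.87, giving tanθ = 0.9896 or 5.222.
θ = 44.70° or 79.16°; the larger is 79.16°.

79.16°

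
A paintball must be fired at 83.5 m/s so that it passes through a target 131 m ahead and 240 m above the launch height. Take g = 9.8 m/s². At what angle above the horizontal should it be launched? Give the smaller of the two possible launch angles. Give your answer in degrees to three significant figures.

Trajectory: y = x tanθ − g x² (1 + tan²θ)/(2v₀²). With x = 131, y = 240, v₀ = 83.5, g = 9.80:
12.06 tan²θ − 131 tanθ + (252.1) = 0.
tanθ = [131 ± √(131² − 4 × 12.06 × (252.1))] / (2 × 12.06) = (131 ± 70.72) / 24.12, giving tanθ = 2.499 or 8.363.
θ = 68.19° or 83.18°; the smaller is 68.19°.

68.2°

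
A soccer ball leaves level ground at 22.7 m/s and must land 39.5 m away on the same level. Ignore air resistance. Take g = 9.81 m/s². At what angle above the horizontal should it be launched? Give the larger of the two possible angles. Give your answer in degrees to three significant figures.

65.6°

From R = (v₀²/g) sin 2θ: sin 2θ = 9.81 × 39.5 / 515.29 = 0.7520.
2θ = 48.76° or 180° − 48.76° = 131.2°, so θ = 24.38° or 65.62°.
The larger angle is 65.62°.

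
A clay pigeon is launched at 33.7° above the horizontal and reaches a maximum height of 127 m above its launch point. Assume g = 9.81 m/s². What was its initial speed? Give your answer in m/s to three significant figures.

At the peak v_y = 0, so v_y0 = √(2gH) = √(2 × 9.81 × 127) = 49.92 m/s.
v_y0 = v₀ sin θ ⇒ v₀ = 49.92 / sin 33.7° = 89.97 m/s.

90.0 m/s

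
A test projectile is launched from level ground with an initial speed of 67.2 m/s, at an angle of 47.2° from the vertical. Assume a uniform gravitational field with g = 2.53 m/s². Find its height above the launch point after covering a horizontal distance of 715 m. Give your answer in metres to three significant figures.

396 m

vₓ = 67.20 sin 47.2° = 49.31 m/s; v_y0 = 67.20 cos 47.2° = 45.66 m/s.
At x = 715 m, t = x/vₓ = 715/49.31 = 14.50 s.
Height: y = v_y0 t − ½ g t² = 45.66 × 14.50 − 1.265 × 14.50² = 662.1 − 266.0 = 396.1 m.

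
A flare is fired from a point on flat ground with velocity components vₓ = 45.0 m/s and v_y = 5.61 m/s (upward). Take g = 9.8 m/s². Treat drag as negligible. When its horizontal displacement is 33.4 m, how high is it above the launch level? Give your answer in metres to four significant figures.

x = vₓ t ⇒ t = 33.4/45.00 = 0.7422 s.
Height: y = v_y0 t − ½ g t² = 5.610 × 0.7422 − 4.900 × 0.7422² = 4.164 − 2.699 = 1.464 m.

1.464 m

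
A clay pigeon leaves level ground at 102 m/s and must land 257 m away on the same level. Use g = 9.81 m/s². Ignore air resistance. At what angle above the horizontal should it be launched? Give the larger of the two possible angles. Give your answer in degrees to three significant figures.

Level-ground range R = v₀² sin(2θ)/g ⇒ sin(2θ) = gR/v₀² = 9.81 × 257 / 102² = 0.2423.
2θ = 14.02° or 180° − 14.02° = 166.0°, so θ = 7.012° or 82.99°.
The larger angle is 82.99°.

83.0°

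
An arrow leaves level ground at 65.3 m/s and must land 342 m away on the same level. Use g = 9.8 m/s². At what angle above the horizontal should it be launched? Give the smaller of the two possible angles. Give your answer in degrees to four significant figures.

R = v₀² sin 2θ / g gives sin 2θ = gR/v₀² = 9.80·342/65.3² = 0.7860.
2θ = 51.81° or 180° − 51.81° = 128.2°, so θ = 25.91° or 64.09°.
The smaller angle is 25.91°.

25.91°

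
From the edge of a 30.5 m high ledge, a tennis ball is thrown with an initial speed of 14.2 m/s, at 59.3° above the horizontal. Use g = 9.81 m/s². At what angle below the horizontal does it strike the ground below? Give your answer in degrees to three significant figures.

75.1°

Horizontal component vₓ = 14.20 cos 59.3° = 7.250 m/s; vertical v_y0 = 14.20 sin 59.3° = 12.21 m/s.
The projectile lands when y = 30.5 + (12.21) t − ½·9.81·t² = 0. Positive root: t = (12.21 + √(12.21² + 2·9.81·30.5)) / 9.81 = (12.21 + 27.34) / 9.81 = 4.032 s.
At impact: v_y = v_y0 − g t = −27.34 m/s; vₓ = 7.250 m/s.
Angle below horizontal: arctan(|v_y|/vₓ) = arctan(27.34/7.250) = 75.15°.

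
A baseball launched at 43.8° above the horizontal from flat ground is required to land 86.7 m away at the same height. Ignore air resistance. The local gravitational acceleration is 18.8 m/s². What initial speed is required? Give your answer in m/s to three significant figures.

40.4 m/s

From R = (v₀² / g) sin 2θ: v₀ = √(gR / sin 2θ).
v₀ = √(18.8 × 86.7 / sin 87.60°) = √(1630 / 0.9991) = √1631.4 = 40.39 m/s.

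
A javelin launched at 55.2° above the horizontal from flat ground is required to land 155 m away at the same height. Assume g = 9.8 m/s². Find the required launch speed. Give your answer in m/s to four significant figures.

Level-ground range: R = v₀² sin(2θ)/g, so v₀ = √(gR / sin 2θ).
v₀ = √(9.80 × 155 / sin 110.4°) = √(1519 / 0.9373) = √1620.6 = 40.26 m/s.

40.26 m/s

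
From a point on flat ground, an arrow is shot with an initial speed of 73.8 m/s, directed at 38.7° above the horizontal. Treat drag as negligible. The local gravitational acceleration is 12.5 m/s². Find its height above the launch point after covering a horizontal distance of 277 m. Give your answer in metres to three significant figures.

Components: vₓ = 73.80 cos 38.7° = 57.60 m/s, v_y0 = 73.80 sin 38.7° = 46.14 m/s.
At x = 277 m, t = x/vₓ = 277/57.60 = 4.809 s.
Height: y = v_y0 t − ½ g t² = 46.14 × 4.809 − 6.250 × 4.809² = 221.9 − 144.6 = 77.36 m.

77.4 m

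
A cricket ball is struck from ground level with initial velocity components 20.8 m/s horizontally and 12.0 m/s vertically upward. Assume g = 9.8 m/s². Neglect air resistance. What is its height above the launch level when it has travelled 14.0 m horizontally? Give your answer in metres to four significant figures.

At x = 14.0 m, t = x/vₓ = 14.0/20.80 = 0.6731 s.
Height: y = v_y0 t − ½ g t² = 12.00 × 0.6731 − 4.900 × 0.6731² = 8.077 − 2.220 = 5.857 m.

5.857 m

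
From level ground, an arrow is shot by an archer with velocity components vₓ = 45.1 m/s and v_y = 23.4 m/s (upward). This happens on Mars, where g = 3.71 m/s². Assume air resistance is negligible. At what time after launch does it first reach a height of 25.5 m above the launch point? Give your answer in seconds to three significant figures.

Set y = v_y0 t − ½ g t² = 25.5: 1.855 t² − 23.40 t + 25.5 = 0.
t = [23.40 ± √(23.40² − 2·3.71·25.5)] / 3.71 = (23.40 ± 18.93) / 3.71, so t = 1.205 s or t = 11.41 s.
The first (ascending) time is 1.205 s.

1.20 s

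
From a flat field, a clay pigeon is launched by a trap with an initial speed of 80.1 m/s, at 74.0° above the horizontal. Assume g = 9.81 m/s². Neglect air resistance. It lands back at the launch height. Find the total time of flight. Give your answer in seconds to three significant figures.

Components: vₓ = 80.10 cos 74.0° = 22.08 m/s, v_y0 = 80.10 sin 74.0° = 77.00 m/s.
It returns to y = 0 when t = 2 v_y0 / g = 2(77.00)/9.81 = 15.70 s.

15.7 s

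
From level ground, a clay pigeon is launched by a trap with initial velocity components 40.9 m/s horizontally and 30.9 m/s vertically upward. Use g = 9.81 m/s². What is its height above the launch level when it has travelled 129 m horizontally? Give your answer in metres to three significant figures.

48.7 m

x = vₓ t ⇒ t = 129/40.90 = 3.154 s.
Height: y = v_y0 t − ½ g t² = 30.90 × 3.154 − 4.905 × 3.154² = 97.46 − 48.79 = 48.67 m.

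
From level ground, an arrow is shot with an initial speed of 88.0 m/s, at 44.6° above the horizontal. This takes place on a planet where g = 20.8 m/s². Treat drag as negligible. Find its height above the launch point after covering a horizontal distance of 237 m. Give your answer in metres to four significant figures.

84.92 m

Horizontal component vₓ = 88.00 cos 44.6° = 62.66 m/s; vertical v_y0 = 88.00 sin 44.6° = 61.79 m/s.
x = vₓ t ⇒ t = 237/62.66 = 3.782 s.
Height: y = v_y0 t − ½ g t² = 61.79 × 3.782 − 10.40 × 3.782² = 233.7 − 148.8 = 84.92 m.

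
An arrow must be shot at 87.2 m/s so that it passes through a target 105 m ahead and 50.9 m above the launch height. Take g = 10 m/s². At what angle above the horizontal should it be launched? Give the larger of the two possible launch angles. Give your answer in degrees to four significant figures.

85.89°

Trajectory: y = x tanθ − g x² (1 + tan²θ)/(2v₀²). With x = 105, y = 50.9, v₀ = 87.2, g = 10.0:
7.250 tan²θ − 105 tanθ + (58.15) = 0.
tanθ = [105 ± √(105² − 4 × 7.250 × (58.15))] / (2 × 7.250) = (105 ± 96.64) / 14.50, giving tanθ = 0.5768 or 13.91.
θ = 29.98° or 85.89°; the larger is 85.89°.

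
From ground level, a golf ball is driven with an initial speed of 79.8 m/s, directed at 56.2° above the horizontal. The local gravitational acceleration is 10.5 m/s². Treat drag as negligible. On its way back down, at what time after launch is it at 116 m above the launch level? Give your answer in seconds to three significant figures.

10.5 s

Resolve: vₓ = 79.80 cos 56.2° = 44.39 m/s and v_y0 = 79.80 sin 56.2° = 66.31 m/s.
Height y(t) = 66.31 t − 5.250 t² = 116 gives 5.250 t² − 66.31 t + 116 = 0.
Quadratic formula: t = (66.31 ± √1961.4) / 10.5 = (66.31 ± 44.29) / 10.5 → t = 2.098 s or 10.53 s.
The descending-branch root is 10.53 s.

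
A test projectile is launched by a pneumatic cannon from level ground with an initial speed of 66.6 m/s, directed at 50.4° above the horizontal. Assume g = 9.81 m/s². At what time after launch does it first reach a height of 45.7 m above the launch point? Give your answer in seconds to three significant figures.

Resolve: vₓ = 66.60 cos 50.4° = 42.45 m/s and v_y0 = 66.60 sin 50.4° = 51.32 m/s.
Require v_y0 t − ½ g t² = 45.7, i.e. 4.905 t² − 51.32 t + 45.7 = 0.
t = [51.32 ± √(51.32² − 2·9.81·45.7)] / 9.81 = (51.32 ± 41.67) / 9.81, so t = 0.9829 s or t = 9.479 s.
The first (ascending) time is 0.9829 s.

0.983 s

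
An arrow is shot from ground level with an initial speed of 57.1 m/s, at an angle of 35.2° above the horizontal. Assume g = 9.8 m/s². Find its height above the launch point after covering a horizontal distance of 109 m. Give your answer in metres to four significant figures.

50.15 m

vₓ = 57.10 cos 35.2° = 46.66 m/s; v_y0 = 57.10 sin 35.2° = 32.91 m/s.
At x = 109 m, t = x/vₓ = 109/46.66 = 2.336 s.
Height: y = v_y0 t − ½ g t² = 32.91 × 2.336 − 4.900 × 2.336² = 76.89 − 26.74 = 50.15 m.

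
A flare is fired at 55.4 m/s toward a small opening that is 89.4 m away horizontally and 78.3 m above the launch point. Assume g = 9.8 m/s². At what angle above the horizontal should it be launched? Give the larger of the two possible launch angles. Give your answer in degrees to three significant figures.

80.2°

Trajectory: y = x tanθ − g x² (1 + tan²θ)/(2v₀²). With x = 89.4, y = 78.3, v₀ = 55.4, g = 9.80:
12.76 tan²θ − 89.4 tanθ + (91.06) = 0.
tanθ = [89.4 ± √(89.4² − 4 × 12.76 × (91.06))] / (2 × 12.76) = (89.4 ± 57.83) / 25.52, giving tanθ = 1.237 or 5.769.
θ = 51.05° or 80.17°; the larger is 80.17°.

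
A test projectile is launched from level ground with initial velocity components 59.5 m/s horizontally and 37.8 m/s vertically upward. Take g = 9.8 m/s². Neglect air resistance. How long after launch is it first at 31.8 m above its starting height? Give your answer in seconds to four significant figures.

Height y(t) = 37.80 t − 4.900 t² = 31.8 gives 4.900 t² − 37.80 t + 31.8 = 0.
Quadratic formula: t = (37.80 ± √805.56) / 9.80 = (37.80 ± 28.38) / 9.80 → t = 0.9610 s or 6.753 s.
The first (ascending) time is 0.9610 s.

0.9610 s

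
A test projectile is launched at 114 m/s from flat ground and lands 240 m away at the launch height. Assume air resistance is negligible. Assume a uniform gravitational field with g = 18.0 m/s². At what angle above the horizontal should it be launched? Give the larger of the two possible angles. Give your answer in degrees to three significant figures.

R = v₀² sin 2θ / g gives sin 2θ = gR/v₀² = 18.0·240/114² = 0.3324.
2θ = 19.42° or 180° − 19.42° = 160.6°, so θ = 9.708° or 80.29°.
The larger angle is 80.29°.

80.3°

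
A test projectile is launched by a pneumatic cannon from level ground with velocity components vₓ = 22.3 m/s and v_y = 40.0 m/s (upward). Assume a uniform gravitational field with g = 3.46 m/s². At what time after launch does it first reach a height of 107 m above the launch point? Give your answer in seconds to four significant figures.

Height y(t) = 40.00 t − 1.730 t² = 107 gives 1.730 t² − 40.00 t + 107 = 0.
t = [40.00 ± √(40.00² − 2·3.46·107)] / 3.46 = (40.00 ± 29.32) / 3.46, so t = 3.087 s or t = 20.03 s.
The first (ascending) time is 3.087 s.

3.087 s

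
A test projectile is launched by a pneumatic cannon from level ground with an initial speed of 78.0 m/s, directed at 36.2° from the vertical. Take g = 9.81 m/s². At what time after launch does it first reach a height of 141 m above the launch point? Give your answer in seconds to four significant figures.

Components: vₓ = 78.00 sin 36.2° = 46.07 m/s, v_y0 = 78.00 cos 36.2° = 62.94 m/s.
Set y = v_y0 t − ½ g t² = 141: 4.905 t² − 62.94 t + 141 = 0.
t = [62.94 ± √(62.94² − 2·9.81·141)] / 9.81 = (62.94 ± 34.57) / 9.81, so t = 2.892 s or t = 9.941 s.
The first (ascending) time is 2.892 s.

2.892 s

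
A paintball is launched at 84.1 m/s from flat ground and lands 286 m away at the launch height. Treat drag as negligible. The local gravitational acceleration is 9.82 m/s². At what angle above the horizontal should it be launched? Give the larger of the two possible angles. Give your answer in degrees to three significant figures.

From R = (v₀²/g) sin 2θ: sin 2θ = 9.82 × 286 / 7072.8 = 0.3971.
2θ = 23.40° or 180° − 23.40° = 156.6°, so θ = 11.70° or 78.30°.
The larger angle is 78.30°.

78.3°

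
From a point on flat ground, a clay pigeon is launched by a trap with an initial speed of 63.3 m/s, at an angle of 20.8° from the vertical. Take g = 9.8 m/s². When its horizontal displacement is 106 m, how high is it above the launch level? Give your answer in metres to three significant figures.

170 m

vₓ = 63.30 sin 20.8° = 22.48 m/s; v_y0 = 63.30 cos 20.8° = 59.17 m/s.
At x = 106 m, t = x/vₓ = 106/22.48 = 4.716 s.
Height: y = v_y0 t − ½ g t² = 59.17 × 4.716 − 4.900 × 4.716² = 279.0 − 109.0 = 170.1 m.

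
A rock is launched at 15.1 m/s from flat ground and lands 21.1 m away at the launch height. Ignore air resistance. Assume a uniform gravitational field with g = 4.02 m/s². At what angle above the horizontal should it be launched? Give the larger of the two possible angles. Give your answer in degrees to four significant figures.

R = v₀² sin 2θ / g gives sin 2θ = gR/v₀² = 4.02·21.1/15.1² = 0.3720.
2θ = 21.84° or 180° − 21.84° = 158.2°, so θ = 10.92° or 79.08°.
The larger angle is 79.08°.

79.08°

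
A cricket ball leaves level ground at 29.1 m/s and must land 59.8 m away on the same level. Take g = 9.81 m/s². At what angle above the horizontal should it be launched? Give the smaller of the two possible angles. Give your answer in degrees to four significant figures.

R = v₀² sin 2θ / g gives sin 2θ = gR/v₀² = 9.81·59.8/29.1² = 0.6928.
2θ = 43.85° or 180° − 43.85° = 136.2°, so θ = 21.92° or 68.08°.
The smaller angle is 21.92°.

21.92°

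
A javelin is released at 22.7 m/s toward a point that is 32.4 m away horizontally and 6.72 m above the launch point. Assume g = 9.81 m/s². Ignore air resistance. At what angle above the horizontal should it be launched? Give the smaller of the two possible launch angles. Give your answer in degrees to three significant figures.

Trajectory: y = x tanθ − g x² (1 + tan²θ)/(2v₀²). With x = 32.4, y = 6.72, v₀ = 22.7, g = 9.81:
9.993 tan²θ − 32.4 tanθ + (16.71) = 0.
tanθ = [32.4 ± √(32.4² − 4 × 9.993 × (16.71))] / (2 × 9.993) = (32.4 ± 19.54) / 19.99, giving tanθ = 0.6436 or 2.599.
θ = 32.76° or 68.95°; the smaller is 32.76°.

32.8°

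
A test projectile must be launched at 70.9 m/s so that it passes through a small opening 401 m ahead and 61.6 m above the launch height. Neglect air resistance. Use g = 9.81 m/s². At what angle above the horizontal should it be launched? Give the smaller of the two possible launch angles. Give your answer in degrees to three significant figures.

Trajectory: y = x tanθ − g x² (1 + tan²θ)/(2v₀²). With x = 401, y = 61.6, v₀ = 70.9, g = 9.81:
156.9 tan²θ − 401 tanθ + (218.5) = 0.
tanθ = [401 ± √(401² − 4 × 156.9 × (218.5))] / (2 × 156.9) = (401 ± 153.8) / 313.8, giving tanθ = 0.7876 or 1.768.
θ = 38.23° or 60.51°; the smaller is 38.23°.

38.2°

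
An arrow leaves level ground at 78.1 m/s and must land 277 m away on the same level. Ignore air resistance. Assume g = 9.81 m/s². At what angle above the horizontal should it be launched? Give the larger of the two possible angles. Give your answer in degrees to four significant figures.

Level-ground range R = v₀² sin(2θ)/g ⇒ sin(2θ) = gR/v₀² = 9.81 × 277 / 78.1² = 0.4455.
2θ = 26.46° or 180° − 26.46° = 153.5°, so θ = 13.23° or 76.77°.
The larger angle is 76.77°.

76.77°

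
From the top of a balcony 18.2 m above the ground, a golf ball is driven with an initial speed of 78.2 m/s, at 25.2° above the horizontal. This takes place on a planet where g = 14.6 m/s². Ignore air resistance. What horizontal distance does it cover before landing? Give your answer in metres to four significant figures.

Components: vₓ = 78.20 cos 25.2° = 70.76 m/s, v_y0 = 78.20 sin 25.2° = 33.30 m/s.
With up positive and y = 0 at the ground: y(t) = 18.2 + (33.30) t − 7.300 t². Setting y = 0 and taking the positive root: t = [33.30 + √(33.30² + 2·14.6·18.2)] / 14.6 = (33.30 + 40.50) / 14.6 = 5.054 s.
Horizontal distance: R = vₓ t = 70.76 × 5.054 = 357.6 m.

357.6 m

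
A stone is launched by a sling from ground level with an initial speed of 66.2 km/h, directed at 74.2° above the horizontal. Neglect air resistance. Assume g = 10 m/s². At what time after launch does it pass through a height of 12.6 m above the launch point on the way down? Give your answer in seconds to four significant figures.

2.551 s

Convert: 66.2 km/h = 66.2/3.6 = 18.39 m/s.
Resolve: vₓ = 18.39 cos 74.2° = 5.007 m/s and v_y0 = 18.39 sin 74.2° = 17.69 m/s.
Require v_y0 t − ½ g t² = 12.6, i.e. 5.000 t² − 17.69 t + 12.6 = 0.
Quadratic formula: t = (17.69 ± √61.082) / 10.0 = (17.69 ± 7.815) / 10.0 → t = 0.9879 s or 2.551 s.
The descending-branch root is 2.551 s.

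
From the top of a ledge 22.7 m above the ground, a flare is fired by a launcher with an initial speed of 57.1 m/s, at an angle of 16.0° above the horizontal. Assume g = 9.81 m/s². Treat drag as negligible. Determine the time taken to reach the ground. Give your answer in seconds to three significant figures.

Horizontal component vₓ = 57.10 cos 16.0° = 54.89 m/s; vertical v_y0 = 57.10 sin 16.0° = 15.74 m/s.
With up positive and y = 0 at the ground: y(t) = 22.7 + (15.74) t − 4.905 t². Setting y = 0 and taking the positive root: t = [15.74 + √(15.74² + 2·9.81·22.7)] / 9.81 = (15.74 + 26.33) / 9.81 = 4.288 s.

4.29 s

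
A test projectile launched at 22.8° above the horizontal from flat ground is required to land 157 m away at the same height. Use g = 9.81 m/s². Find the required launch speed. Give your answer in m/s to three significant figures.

From R = (v₀² / g) sin 2θ: v₀ = √(gR / sin 2θ).
v₀ = √(9.81 × 157 / sin 45.60°) = √(1540 / 0.7145) = √2155.7 = 46.43 m/s.

46.4 m/s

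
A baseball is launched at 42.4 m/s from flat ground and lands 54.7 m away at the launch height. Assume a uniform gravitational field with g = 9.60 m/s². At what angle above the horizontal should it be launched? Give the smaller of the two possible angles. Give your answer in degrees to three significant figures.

8.49°

R = v₀² sin 2θ / g gives sin 2θ = gR/v₀² = 9.60·54.7/42.4² = 0.2921.
2θ = 16.98° or 180° − 16.98° = 163.0°, so θ = 8.492° or 81.51°.
The smaller angle is 8.492°.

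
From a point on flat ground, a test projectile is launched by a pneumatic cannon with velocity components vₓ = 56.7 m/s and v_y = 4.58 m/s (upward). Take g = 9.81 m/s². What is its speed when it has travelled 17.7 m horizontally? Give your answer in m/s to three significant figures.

56.7 m/s

Time to reach x = 17.7 m: t = x/vₓ = 17.7/56.70 = 0.3122 s.
Vertical velocity there: v_y = v_y0 − g t = 4.580 − 9.81 × 0.3122 = 1.518 m/s.
Speed: √(vₓ² + v_y²) = √(56.70² + 1.518²) = 56.72 m/s.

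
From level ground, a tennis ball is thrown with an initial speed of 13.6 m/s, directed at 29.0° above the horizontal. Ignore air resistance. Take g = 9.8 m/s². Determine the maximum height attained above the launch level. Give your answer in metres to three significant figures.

vₓ = 13.60 cos 29.0° = 11.89 m/s; v_y0 = 13.60 sin 29.0° = 6.593 m/s.
Maximum height: H = v_y0² / (2g) = 6.593² / (2 × 9.80) = 2.218 m.

2.22 m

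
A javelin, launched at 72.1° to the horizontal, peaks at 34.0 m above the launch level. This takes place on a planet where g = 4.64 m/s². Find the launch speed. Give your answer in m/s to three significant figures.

18.7 m/s

At the peak v_y = 0, so v_y0 = √(2gH) = √(2 × 4.64 × 34.0) = 17.76 m/s.
v_y0 = v₀ sin θ ⇒ v₀ = 17.76 / sin 72.1° = 18.67 m/s.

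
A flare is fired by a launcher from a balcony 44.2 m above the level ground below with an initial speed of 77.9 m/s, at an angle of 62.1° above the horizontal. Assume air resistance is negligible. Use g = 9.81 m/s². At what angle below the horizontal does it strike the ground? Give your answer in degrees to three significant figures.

64.0°

Horizontal component vₓ = 77.90 cos 62.1° = 36.45 m/s; vertical v_y0 = 77.90 sin 62.1° = 68.85 m/s.
Vertical motion (up positive, ground at y = 0): 4.905 t² − (68.85) t − 44.2 = 0, so t = (68.85 + √(68.85² + 2·9.81·44.2)) / 9.81 = (68.85 + 74.88) / 9.81 = 14.65 s.
At impact: v_y = v_y0 − g t = −74.88 m/s; vₓ = 36.45 m/s.
Angle below horizontal: arctan(|v_y|/vₓ) = arctan(74.88/36.45) = 64.04°.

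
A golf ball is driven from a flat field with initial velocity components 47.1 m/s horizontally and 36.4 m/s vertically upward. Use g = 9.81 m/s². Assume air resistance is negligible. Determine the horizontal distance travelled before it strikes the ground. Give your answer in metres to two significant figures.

350 m

Flight time T = 2 v_y0 / g = 7.421 s.
Range: R = vₓ T = 47.10 × 7.421 = 349.5 m.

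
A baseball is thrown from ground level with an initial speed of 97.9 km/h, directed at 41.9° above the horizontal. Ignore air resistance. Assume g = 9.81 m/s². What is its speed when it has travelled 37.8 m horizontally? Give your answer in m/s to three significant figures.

Convert: 97.9 km/h = 97.9/3.6 = 27.19 m/s.
vₓ = 27.19 cos 41.9° = 20.24 m/s; v_y0 = 27.19 sin 41.9° = 18.16 m/s.
x = vₓ t ⇒ t = 37.8/20.24 = 1.867 s.
Vertical velocity there: v_y = v_y0 − g t = 18.16 − 9.81 × 1.867 = −0.1587 m/s.
Speed: √(vₓ² + v_y²) = √(20.24² + 0.1587²) = 20.24 m/s.

20.2 m/s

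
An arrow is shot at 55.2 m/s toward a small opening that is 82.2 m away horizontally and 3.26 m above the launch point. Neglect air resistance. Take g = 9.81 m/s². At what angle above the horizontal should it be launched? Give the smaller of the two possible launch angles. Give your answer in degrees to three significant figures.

9.99°

Trajectory: y = x tanθ − g x² (1 + tan²θ)/(2v₀²). With x = 82.2, y = 3.26, v₀ = 55.2, g = 9.81:
10.88 tan²θ − 82.2 tanθ + (14.14) = 0.
tanθ = [82.2 ± √(82.2² − 4 × 10.88 × (14.14))] / (2 × 10.88) = (82.2 ± 78.37) / 21.75, giving tanθ = 0.1761 or 7.381.
θ = 9.987° or 82.28°; the smaller is 9.987°.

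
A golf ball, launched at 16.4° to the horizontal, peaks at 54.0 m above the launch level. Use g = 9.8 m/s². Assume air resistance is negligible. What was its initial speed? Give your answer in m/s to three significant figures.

115 m/s

At the peak v_y = 0, so v_y0 = √(2gH) = √(2 × 9.80 × 54.0) = 32.53 m/s.
v_y0 = v₀ sin θ ⇒ v₀ = 32.53 / sin 16.4° = 115.2 m/s.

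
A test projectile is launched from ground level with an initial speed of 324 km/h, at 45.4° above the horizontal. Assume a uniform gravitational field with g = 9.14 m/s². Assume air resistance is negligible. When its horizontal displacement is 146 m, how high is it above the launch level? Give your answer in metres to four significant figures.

123.7 m

Convert: 324 km/h = 324/3.6 = 90.00 m/s.
Resolve: vₓ = 90.00 cos 45.4° = 63.19 m/s and v_y0 = 90.00 sin 45.4° = 64.08 m/s.
Time to reach x = 146 m: t = x/vₓ = 146/63.19 = 2.310 s.
Height: y = v_y0 t − ½ g t² = 64.08 × 2.310 − 4.570 × 2.310² = 148.1 − 24.39 = 123.7 m.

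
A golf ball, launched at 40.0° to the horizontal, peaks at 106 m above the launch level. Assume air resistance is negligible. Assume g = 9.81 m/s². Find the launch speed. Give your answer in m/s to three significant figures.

70.9 m/s

At the peak v_y = 0, so v_y0 = √(2gH) = √(2 × 9.81 × 106) = 45.60 m/s.
v_y0 = v₀ sin θ ⇒ v₀ = 45.60 / sin 40.0° = 70.95 m/s.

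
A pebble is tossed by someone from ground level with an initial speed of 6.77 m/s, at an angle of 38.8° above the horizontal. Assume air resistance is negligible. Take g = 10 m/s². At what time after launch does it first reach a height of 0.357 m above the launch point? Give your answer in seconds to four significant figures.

Horizontal component vₓ = 6.770 cos 38.8° = 5.276 m/s; vertical v_y0 = 6.770 sin 38.8° = 4.242 m/s.
Height y(t) = 4.242 t − 5.000 t² = 0.357 gives 5.000 t² − 4.242 t + 0.357 = 0.
Quadratic formula: t = (4.242 ± √10.855) / 10.0 = (4.242 ± 3.295) / 10.0 → t = 0.09473 s or 0.7537 s.
The first (ascending) time is 0.09473 s.

0.09473 s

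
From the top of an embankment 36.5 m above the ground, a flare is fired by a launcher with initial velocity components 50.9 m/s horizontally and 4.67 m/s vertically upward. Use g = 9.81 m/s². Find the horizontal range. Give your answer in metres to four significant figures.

165.2 m

The projectile lands when y = 36.5 + (4.670) t − ½·9.81·t² = 0. Positive root: t = (4.670 + √(4.670² + 2·9.81·36.5)) / 9.81 = (4.670 + 27.17) / 9.81 = 3.245 s.
Horizontal distance: R = vₓ t = 50.90 × 3.245 = 165.2 m.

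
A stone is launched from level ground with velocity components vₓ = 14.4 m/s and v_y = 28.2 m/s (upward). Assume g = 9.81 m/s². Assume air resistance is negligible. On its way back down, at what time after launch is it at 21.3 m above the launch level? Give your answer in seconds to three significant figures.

4.85 s

Require v_y0 t − ½ g t² = 21.3, i.e. 4.905 t² − 28.20 t + 21.3 = 0.
Quadratic formula: t = (28.20 ± √377.33) / 9.81 = (28.20 ± 19.43) / 9.81 → t = 0.8945 s or 4.855 s.
The descending-branch root is 4.855 s.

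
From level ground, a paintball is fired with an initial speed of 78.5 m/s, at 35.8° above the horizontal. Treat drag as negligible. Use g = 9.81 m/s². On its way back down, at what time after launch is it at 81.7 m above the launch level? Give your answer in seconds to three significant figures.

6.97 s

Horizontal component vₓ = 78.50 cos 35.8° = 63.67 m/s; vertical v_y0 = 78.50 sin 35.8° = 45.92 m/s.
Set y = v_y0 t − ½ g t² = 81.7: 4.905 t² − 45.92 t + 81.7 = 0.
t = [45.92 ± √(45.92² − 2·9.81·81.7)] / 9.81 = (45.92 ± 22.49) / 9.81, so t = 2.389 s or t = 6.973 s.
The descending-branch root is 6.973 s.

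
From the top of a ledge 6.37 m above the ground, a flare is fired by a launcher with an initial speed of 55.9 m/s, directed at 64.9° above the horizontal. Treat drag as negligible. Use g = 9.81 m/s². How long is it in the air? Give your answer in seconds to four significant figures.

10.44 s

Components: vₓ = 55.90 cos 64.9° = 23.71 m/s, v_y0 = 55.90 sin 64.9° = 50.62 m/s.
The projectile lands when y = 6.37 + (50.62) t − ½·9.81·t² = 0. Positive root: t = (50.62 + √(50.62² + 2·9.81·6.37)) / 9.81 = (50.62 + 51.84) / 9.81 = 10.44 s.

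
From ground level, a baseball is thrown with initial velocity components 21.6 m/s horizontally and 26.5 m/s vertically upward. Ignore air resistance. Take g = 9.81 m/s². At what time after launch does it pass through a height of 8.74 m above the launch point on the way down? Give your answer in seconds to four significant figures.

5.050 s

Set y = v_y0 t − ½ g t² = 8.74: 4.905 t² − 26.50 t + 8.74 = 0.
t = [26.50 ± √(26.50² − 2·9.81·8.74)] / 9.81 = (26.50 ± 23.04) / 9.81, so t = 0.3529 s or t = 5.050 s.
The descending-branch root is 5.050 s.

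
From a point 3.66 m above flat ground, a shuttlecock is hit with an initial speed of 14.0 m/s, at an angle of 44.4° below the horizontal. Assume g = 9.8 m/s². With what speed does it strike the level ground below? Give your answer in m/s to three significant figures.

Resolve: vₓ = 14.00 cos 44.4° = 10.00 m/s and v_y0 = −9.795 m/s (downward).
Vertical motion (up positive, ground at y = 0): 4.900 t² − (−9.795) t − 3.66 = 0, so t = (−9.795 + √(9.795² + 2·9.80·3.66)) / 9.80 = (−9.795 + 12.95) / 9.80 = 0.3218 s.
Vertical velocity at impact: v_y = v_y0 − g t = −9.795 − 9.80 × 0.3218 = −12.95 m/s.
Speed: |v| = √(vₓ² + v_y²) = √(10.00² + 12.95²) = 16.36 m/s.

16.4 m/s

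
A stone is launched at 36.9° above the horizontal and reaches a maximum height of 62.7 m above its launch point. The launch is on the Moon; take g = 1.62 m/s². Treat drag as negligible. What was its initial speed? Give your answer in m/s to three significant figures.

23.7 m/s

At the peak v_y = 0, so v_y0 = √(2gH) = √(2 × 1.62 × 62.7) = 14.25 m/s.
v_y0 = v₀ sin θ ⇒ v₀ = 14.25 / sin 36.9° = 23.74 m/s.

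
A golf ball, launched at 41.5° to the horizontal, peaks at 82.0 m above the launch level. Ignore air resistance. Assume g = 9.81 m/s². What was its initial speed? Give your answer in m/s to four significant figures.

60.53 m/s

At the peak v_y = 0, so v_y0 = √(2gH) = √(2 × 9.81 × 82.0) = 40.11 m/s.
v_y0 = v₀ sin θ ⇒ v₀ = 40.11 / sin 41.5° = 60.53 m/s.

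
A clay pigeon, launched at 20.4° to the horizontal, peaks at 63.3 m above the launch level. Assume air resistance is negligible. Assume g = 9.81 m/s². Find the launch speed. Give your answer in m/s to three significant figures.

101 m/s

At the peak v_y = 0, so v_y0 = √(2gH) = √(2 × 9.81 × 63.3) = 35.24 m/s.
v_y0 = v₀ sin θ ⇒ v₀ = 35.24 / sin 20.4° = 101.1 m/s.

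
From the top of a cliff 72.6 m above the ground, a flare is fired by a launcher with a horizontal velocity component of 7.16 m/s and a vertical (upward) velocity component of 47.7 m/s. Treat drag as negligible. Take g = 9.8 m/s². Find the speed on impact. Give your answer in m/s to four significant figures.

61.23 m/s

Vertical motion (up positive, ground at y = 0): 4.900 t² − (47.70) t − 72.6 = 0, so t = (47.70 + √(47.70² + 2·9.80·72.6)) / 9.80 = (47.70 + 60.81) / 9.80 = 11.07 s.
Vertical velocity at impact: v_y = v_y0 − g t = 47.70 − 9.80 × 11.07 = −60.81 m/s.
Speed: |v| = √(vₓ² + v_y²) = √(7.160² + 60.81²) = 61.23 m/s.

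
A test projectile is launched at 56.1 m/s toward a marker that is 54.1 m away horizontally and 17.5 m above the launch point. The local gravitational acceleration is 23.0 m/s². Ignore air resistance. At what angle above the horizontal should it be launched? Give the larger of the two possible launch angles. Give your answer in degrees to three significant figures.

Trajectory: y = x tanθ − g x² (1 + tan²θ)/(2v₀²). With x = 54.1, y = 17.5, v₀ = 56.1, g = 23.0:
10.69 tan²θ − 54.1 tanθ + (28.19) = 0.
tanθ = [54.1 ± √(54.1² − 4 × 10.69 × (28.19))] / (2 × 10.69) = (54.1 ± 41.48) / 21.39, giving tanθ = 0.5900 or 4.469.
θ = 30.54° or 77.39°; the larger is 77.39°.

77.4°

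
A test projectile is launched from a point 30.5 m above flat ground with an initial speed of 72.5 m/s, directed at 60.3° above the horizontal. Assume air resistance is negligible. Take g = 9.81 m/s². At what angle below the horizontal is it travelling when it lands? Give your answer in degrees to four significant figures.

62.00°

Horizontal component vₓ = 72.50 cos 60.3° = 35.92 m/s; vertical v_y0 = 72.50 sin 60.3° = 62.98 m/s.
With up positive and y = 0 at the ground: y(t) = 30.5 + (62.98) t − 4.905 t². Setting y = 0 and taking the positive root: t = [62.98 + √(62.98² + 2·9.81·30.5)] / 9.81 = (62.98 + 67.56) / 9.81 = 13.31 s.
At impact: v_y = v_y0 − g t = −67.56 m/s; vₓ = 35.92 m/s.
Angle below horizontal: arctan(|v_y|/vₓ) = arctan(67.56/35.92) = 62.00°.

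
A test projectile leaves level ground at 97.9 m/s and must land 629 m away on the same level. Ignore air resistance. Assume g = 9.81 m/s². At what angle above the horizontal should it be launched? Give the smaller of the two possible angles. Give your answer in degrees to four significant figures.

20.04°

R = v₀² sin 2θ / g gives sin 2θ = gR/v₀² = 9.81·629/97.9² = 0.6438.
2θ = 40.08° or 180° − 40.08° = 139.9°, so θ = 20.04° or 69.96°.
The smaller angle is 20.04°.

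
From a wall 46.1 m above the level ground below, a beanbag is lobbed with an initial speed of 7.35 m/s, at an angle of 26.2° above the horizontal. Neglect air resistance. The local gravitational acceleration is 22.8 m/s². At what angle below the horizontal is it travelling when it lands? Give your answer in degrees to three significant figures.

Components: vₓ = 7.350 cos 26.2° = 6.595 m/s, v_y0 = 7.350 sin 26.2° = 3.245 m/s.
The projectile lands when y = 46.1 + (3.245) t − ½·22.8·t² = 0. Positive root: t = (3.245 + √(3.245² + 2·22.8·46.1)) / 22.8 = (3.245 + 45.96) / 22.8 = 2.158 s.
At impact: v_y = v_y0 − g t = −45.96 m/s; vₓ = 6.595 m/s.
Angle below horizontal: arctan(|v_y|/vₓ) = arctan(45.96/6.595) = 81.84°.

81.8°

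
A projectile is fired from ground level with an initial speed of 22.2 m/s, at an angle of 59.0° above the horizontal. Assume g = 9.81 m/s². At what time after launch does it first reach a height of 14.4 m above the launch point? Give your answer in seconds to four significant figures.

1.030 s

Resolve: vₓ = 22.20 cos 59.0° = 11.43 m/s and v_y0 = 22.20 sin 59.0° = 19.03 m/s.
Require v_y0 t − ½ g t² = 14.4, i.e. 4.905 t² − 19.03 t + 14.4 = 0.
Quadratic formula: t = (19.03 ± √79.579) / 9.81 = (19.03 ± 8.921) / 9.81 → t = 1.030 s or 2.849 s.
The first (ascending) time is 1.030 s.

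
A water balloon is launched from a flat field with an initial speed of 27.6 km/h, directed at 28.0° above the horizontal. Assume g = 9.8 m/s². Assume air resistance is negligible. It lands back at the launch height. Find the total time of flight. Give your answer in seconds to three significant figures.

Convert: 27.6 km/h = 27.6/3.6 = 7.667 m/s.
Resolve: vₓ = 7.667 cos 28.0° = 6.769 m/s and v_y0 = 7.667 sin 28.0° = 3.599 m/s.
Time of flight on level ground: T = 2 v_y0 / g = 2 × 3.599 / 9.80 = 0.7345 s.

0.735 s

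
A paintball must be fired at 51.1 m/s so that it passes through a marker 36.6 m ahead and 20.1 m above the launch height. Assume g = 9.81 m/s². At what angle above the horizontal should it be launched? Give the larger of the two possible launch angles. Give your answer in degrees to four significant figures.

85.88°

Trajectory: y = x tanθ − g x² (1 + tan²θ)/(2v₀²). With x = 36.6, y = 20.1, v₀ = 51.1, g = 9.81:
2.516 tan²θ − 36.6 tanθ + (22.62) = 0.
tanθ = [36.6 ± √(36.6² − 4 × 2.516 × (22.62))] / (2 × 2.516) = (36.6 ± 33.35) / 5.033, giving tanθ = 0.6467 or 13.90.
θ = 32.89° or 85.88°; the larger is 85.88°.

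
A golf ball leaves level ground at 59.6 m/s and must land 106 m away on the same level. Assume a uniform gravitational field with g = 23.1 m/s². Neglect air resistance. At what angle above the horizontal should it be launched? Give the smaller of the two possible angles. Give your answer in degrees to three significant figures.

21.8°

Level-ground range R = v₀² sin(2θ)/g ⇒ sin(2θ) = gR/v₀² = 23.1 × 106 / 59.6² = 0.6893.
2θ = 43.58° or 180° − 43.58° = 136.4°, so θ = 21.79° or 68.21°.
The smaller angle is 21.79°.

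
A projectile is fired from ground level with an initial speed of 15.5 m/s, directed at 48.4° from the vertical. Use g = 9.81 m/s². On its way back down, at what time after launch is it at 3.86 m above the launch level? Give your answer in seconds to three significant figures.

Components: vₓ = 15.50 sin 48.4° = 11.59 m/s, v_y0 = 15.50 cos 48.4° = 10.29 m/s.
Height y(t) = 10.29 t − 4.905 t² = 3.86 gives 4.905 t² − 10.29 t + 3.86 = 0.
t = [10.29 ± √(10.29² − 2·9.81·3.86)] / 9.81 = (10.29 ± 5.493) / 9.81, so t = 0.4891 s or t = 1.609 s.
The descending-branch root is 1.609 s.

1.61 s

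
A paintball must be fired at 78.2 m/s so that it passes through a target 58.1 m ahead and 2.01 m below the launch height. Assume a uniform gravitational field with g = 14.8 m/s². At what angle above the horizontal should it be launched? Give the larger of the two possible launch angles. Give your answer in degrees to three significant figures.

86.0°

Trajectory: y = x tanθ − g x² (1 + tan²θ)/(2v₀²). With x = 58.1, y = −2.01, v₀ = 78.2, g = 14.8:
4.085 tan²θ − 58.1 tanθ + (2.075) = 0.
tanθ = [58.1 ± √(58.1² − 4 × 4.085 × (2.075))] / (2 × 4.085) = (58.1 ± 57.81) / 8.170, giving tanθ = 0.03580 or 14.19.
θ = 2.050° or 85.97°; the larger is 85.97°.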